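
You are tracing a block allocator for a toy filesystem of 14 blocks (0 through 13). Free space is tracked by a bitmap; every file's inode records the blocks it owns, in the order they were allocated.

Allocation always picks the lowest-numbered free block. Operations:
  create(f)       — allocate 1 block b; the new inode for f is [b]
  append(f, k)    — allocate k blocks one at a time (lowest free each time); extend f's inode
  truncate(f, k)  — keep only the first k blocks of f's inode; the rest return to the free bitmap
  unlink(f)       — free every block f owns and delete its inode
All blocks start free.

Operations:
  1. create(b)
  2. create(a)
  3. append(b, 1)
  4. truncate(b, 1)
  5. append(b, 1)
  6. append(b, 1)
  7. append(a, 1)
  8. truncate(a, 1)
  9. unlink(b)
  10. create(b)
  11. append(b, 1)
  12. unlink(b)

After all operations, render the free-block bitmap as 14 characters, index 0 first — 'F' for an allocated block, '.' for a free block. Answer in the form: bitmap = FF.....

create(b): bitmap=F............. | b=[0]
create(a): bitmap=FF............ | a=[1] b=[0]
append(b, 1): bitmap=FFF........... | a=[1] b=[0, 2]
truncate(b, 1): bitmap=FF............ | a=[1] b=[0]
append(b, 1): bitmap=FFF........... | a=[1] b=[0, 2]
append(b, 1): bitmap=FFFF.......... | a=[1] b=[0, 2, 3]
append(a, 1): bitmap=FFFFF......... | a=[1, 4] b=[0, 2, 3]
truncate(a, 1): bitmap=FFFF.......... | a=[1] b=[0, 2, 3]
unlink(b): bitmap=.F............ | a=[1]
create(b): bitmap=FF............ | a=[1] b=[0]
append(b, 1): bitmap=FFF........... | a=[1] b=[0, 2]
unlink(b): bitmap=.F............ | a=[1]

bitmap = .F............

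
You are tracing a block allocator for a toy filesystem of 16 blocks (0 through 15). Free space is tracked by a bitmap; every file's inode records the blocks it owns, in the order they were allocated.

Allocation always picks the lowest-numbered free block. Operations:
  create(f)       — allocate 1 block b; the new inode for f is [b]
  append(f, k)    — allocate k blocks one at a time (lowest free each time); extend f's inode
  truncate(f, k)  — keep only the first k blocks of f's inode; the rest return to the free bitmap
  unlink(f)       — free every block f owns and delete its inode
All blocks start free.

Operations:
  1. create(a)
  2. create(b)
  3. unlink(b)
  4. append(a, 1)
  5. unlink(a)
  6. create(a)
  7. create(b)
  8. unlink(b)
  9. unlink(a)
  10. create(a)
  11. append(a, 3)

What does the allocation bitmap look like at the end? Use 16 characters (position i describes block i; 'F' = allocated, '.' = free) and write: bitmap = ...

after create(a) → a:[0]  free=[F...............]
after create(b) → a:[0], b:[1]  free=[FF..............]
after unlink(b) → a:[0]  free=[F...............]
after append(a, 1) → a:[0, 1]  free=[FF..............]
after unlink(a) →   free=[................]
after create(a) → a:[0]  free=[F...............]
after create(b) → a:[0], b:[1]  free=[FF..............]
after unlink(b) → a:[0]  free=[F...............]
after unlink(a) →   free=[................]
after create(a) → a:[0]  free=[F...............]
after append(a, 3) → a:[0, 1, 2, 3]  free=[FFFF............]

bitmap = FFFF............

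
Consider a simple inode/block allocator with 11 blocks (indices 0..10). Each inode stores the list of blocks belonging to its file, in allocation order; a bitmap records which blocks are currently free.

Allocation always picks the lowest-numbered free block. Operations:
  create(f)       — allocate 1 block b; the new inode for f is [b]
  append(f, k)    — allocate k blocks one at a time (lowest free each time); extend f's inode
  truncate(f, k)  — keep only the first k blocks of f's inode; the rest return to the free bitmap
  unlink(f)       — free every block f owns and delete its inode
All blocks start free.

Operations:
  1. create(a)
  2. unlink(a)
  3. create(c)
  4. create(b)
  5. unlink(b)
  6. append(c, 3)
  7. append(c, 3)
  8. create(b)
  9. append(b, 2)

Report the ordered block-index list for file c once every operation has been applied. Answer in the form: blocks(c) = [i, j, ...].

create(a): bitmap=F.......... | a=[0]
unlink(a): bitmap=........... | 
create(c): bitmap=F.......... | c=[0]
create(b): bitmap=FF......... | b=[1] c=[0]
unlink(b): bitmap=F.......... | c=[0]
append(c, 3): bitmap=FFFF....... | c=[0, 1, 2, 3]
append(c, 3): bitmap=FFFFFFF.... | c=[0, 1, 2, 3, 4, 5, 6]
create(b): bitmap=FFFFFFFF... | b=[7] c=[0, 1, 2, 3, 4, 5, 6]
append(b, 2): bitmap=FFFFFFFFFF. | b=[7, 8, 9] c=[0, 1, 2, 3, 4, 5, 6]

blocks(c) = [0, 1, 2, 3, 4, 5, 6]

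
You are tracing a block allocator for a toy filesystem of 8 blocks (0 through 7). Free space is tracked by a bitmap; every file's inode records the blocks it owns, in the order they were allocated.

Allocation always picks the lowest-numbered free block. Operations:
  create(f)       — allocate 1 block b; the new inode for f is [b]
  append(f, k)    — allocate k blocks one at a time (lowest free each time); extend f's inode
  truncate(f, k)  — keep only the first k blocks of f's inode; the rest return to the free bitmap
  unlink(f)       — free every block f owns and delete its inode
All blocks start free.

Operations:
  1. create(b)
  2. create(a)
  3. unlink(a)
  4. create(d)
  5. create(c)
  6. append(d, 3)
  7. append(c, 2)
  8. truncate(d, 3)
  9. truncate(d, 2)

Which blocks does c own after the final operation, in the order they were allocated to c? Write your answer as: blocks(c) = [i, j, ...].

blocks(c) = [2, 6, 7]

  1. create(b)  ⇒  F.......  {b→[0]}
  2. create(a)  ⇒  FF......  {a→[1]; b→[0]}
  3. unlink(a)  ⇒  F.......  {b→[0]}
  4. create(d)  ⇒  FF......  {b→[0]; d→[1]}
  5. create(c)  ⇒  FFF.....  {b→[0]; c→[2]; d→[1]}
  6. append(d, 3)  ⇒  FFFFFF..  {b→[0]; c→[2]; d→[1, 3, 4, 5]}
  7. append(c, 2)  ⇒  FFFFFFFF  {b→[0]; c→[2, 6, 7]; d→[1, 3, 4, 5]}
  8. truncate(d, 3)  ⇒  FFFFF.FF  {b→[0]; c→[2, 6, 7]; d→[1, 3, 4]}
  9. truncate(d, 2)  ⇒  FFFF..FF  {b→[0]; c→[2, 6, 7]; d→[1, 3]}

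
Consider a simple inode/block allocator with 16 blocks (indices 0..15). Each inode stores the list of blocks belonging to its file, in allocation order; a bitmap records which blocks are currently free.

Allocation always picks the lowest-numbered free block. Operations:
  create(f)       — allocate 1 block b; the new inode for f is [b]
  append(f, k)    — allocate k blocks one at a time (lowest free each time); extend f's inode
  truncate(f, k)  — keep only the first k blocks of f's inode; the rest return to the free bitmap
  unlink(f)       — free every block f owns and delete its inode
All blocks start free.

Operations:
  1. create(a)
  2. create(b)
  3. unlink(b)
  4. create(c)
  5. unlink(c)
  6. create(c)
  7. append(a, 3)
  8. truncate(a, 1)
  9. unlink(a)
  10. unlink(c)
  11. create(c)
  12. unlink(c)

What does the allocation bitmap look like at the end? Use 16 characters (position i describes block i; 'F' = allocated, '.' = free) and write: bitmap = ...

create(a): bitmap=F............... | a=[0]
create(b): bitmap=FF.............. | a=[0] b=[1]
unlink(b): bitmap=F............... | a=[0]
create(c): bitmap=FF.............. | a=[0] c=[1]
unlink(c): bitmap=F............... | a=[0]
create(c): bitmap=FF.............. | a=[0] c=[1]
append(a, 3): bitmap=FFFFF........... | a=[0, 2, 3, 4] c=[1]
truncate(a, 1): bitmap=FF.............. | a=[0] c=[1]
unlink(a): bitmap=.F.............. | c=[1]
unlink(c): bitmap=................ | 
create(c): bitmap=F............... | c=[0]
unlink(c): bitmap=................ | 

bitmap = ................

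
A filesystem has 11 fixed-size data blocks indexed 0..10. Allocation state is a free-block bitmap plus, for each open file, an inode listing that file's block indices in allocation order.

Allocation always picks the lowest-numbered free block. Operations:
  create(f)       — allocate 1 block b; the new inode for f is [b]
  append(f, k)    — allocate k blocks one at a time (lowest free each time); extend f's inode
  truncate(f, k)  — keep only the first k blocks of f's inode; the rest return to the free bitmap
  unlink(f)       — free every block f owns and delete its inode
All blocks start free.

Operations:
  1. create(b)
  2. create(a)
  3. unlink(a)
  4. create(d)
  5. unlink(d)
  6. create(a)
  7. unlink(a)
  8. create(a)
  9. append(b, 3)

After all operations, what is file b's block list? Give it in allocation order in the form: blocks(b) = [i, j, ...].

[1] create(b) — b=0 (map F..........)
[2] create(a) — a=1 b=0 (map FF.........)
[3] unlink(a) — b=0 (map F..........)
[4] create(d) — b=0 d=1 (map FF.........)
[5] unlink(d) — b=0 (map F..........)
[6] create(a) — a=1 b=0 (map FF.........)
[7] unlink(a) — b=0 (map F..........)
[8] create(a) — a=1 b=0 (map FF.........)
[9] append(b, 3) — a=1 b=0,2,3,4 (map FFFFF......)

blocks(b) = [0, 2, 3, 4]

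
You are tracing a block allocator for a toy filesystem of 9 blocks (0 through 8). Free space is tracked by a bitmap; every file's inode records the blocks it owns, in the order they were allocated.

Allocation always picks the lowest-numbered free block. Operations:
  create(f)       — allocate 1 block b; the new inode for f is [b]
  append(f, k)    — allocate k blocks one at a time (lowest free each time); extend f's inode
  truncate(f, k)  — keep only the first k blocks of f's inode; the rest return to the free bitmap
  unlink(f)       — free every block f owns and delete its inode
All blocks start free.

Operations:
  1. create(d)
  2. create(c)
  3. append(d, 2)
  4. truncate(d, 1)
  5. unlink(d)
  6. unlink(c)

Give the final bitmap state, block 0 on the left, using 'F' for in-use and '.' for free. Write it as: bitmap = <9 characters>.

bitmap = .........

after create(d) → d:[0]  free=[F........]
after create(c) → c:[1], d:[0]  free=[FF.......]
after append(d, 2) → c:[1], d:[0, 2, 3]  free=[FFFF.....]
after truncate(d, 1) → c:[1], d:[0]  free=[FF.......]
after unlink(d) → c:[1]  free=[.F.......]
after unlink(c) →   free=[.........]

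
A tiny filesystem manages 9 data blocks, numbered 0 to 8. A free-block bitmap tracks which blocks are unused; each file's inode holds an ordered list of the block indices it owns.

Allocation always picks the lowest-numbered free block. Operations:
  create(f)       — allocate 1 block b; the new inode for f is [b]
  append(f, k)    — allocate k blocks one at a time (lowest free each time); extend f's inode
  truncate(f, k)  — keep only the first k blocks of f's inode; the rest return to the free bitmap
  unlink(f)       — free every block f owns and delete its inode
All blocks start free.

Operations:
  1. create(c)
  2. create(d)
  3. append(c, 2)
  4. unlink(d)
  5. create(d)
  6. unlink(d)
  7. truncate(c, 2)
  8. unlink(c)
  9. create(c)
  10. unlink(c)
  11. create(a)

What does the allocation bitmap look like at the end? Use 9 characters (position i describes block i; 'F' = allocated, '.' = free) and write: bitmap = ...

bitmap = F........

  1. create(c)  ⇒  F........  {c→[0]}
  2. create(d)  ⇒  FF.......  {c→[0]; d→[1]}
  3. append(c, 2)  ⇒  FFFF.....  {c→[0, 2, 3]; d→[1]}
  4. unlink(d)  ⇒  F.FF.....  {c→[0, 2, 3]}
  5. create(d)  ⇒  FFFF.....  {c→[0, 2, 3]; d→[1]}
  6. unlink(d)  ⇒  F.FF.....  {c→[0, 2, 3]}
  7. truncate(c, 2)  ⇒  F.F......  {c→[0, 2]}
  8. unlink(c)  ⇒  .........  {}
  9. create(c)  ⇒  F........  {c→[0]}
  10. unlink(c)  ⇒  .........  {}
  11. create(a)  ⇒  F........  {a→[0]}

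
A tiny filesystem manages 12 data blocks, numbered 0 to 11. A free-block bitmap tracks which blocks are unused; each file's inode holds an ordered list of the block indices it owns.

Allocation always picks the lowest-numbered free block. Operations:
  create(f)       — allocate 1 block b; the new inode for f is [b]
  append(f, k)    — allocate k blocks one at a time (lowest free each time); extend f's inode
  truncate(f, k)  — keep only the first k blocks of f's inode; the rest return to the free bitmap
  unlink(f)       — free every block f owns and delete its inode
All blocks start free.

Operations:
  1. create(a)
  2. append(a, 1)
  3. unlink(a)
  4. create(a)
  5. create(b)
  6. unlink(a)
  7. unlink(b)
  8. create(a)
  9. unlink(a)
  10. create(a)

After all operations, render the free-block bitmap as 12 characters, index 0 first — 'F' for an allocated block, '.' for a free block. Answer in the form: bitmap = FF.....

[1] create(a) — a=0 (map F...........)
[2] append(a, 1) — a=0,1 (map FF..........)
[3] unlink(a) —  (map ............)
[4] create(a) — a=0 (map F...........)
[5] create(b) — a=0 b=1 (map FF..........)
[6] unlink(a) — b=1 (map .F..........)
[7] unlink(b) —  (map ............)
[8] create(a) — a=0 (map F...........)
[9] unlink(a) —  (map ............)
[10] create(a) — a=0 (map F...........)

bitmap = F...........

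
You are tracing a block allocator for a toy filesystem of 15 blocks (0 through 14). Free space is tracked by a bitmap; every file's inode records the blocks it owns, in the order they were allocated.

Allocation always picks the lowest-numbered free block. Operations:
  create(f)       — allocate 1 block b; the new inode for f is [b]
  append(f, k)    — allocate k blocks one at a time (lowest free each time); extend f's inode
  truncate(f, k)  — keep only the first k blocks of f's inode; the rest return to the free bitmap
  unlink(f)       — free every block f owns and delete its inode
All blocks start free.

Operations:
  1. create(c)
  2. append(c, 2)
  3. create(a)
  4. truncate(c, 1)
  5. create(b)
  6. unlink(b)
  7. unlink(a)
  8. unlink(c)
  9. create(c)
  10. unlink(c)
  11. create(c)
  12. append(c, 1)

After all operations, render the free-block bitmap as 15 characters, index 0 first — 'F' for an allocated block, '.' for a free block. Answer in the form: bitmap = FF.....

[1] create(c) — c=0 (map F..............)
[2] append(c, 2) — c=0,1,2 (map FFF............)
[3] create(a) — a=3 c=0,1,2 (map FFFF...........)
[4] truncate(c, 1) — a=3 c=0 (map F..F...........)
[5] create(b) — a=3 b=1 c=0 (map FF.F...........)
[6] unlink(b) — a=3 c=0 (map F..F...........)
[7] unlink(a) — c=0 (map F..............)
[8] unlink(c) —  (map ...............)
[9] create(c) — c=0 (map F..............)
[10] unlink(c) —  (map ...............)
[11] create(c) — c=0 (map F..............)
[12] append(c, 1) — c=0,1 (map FF.............)

bitmap = FF.............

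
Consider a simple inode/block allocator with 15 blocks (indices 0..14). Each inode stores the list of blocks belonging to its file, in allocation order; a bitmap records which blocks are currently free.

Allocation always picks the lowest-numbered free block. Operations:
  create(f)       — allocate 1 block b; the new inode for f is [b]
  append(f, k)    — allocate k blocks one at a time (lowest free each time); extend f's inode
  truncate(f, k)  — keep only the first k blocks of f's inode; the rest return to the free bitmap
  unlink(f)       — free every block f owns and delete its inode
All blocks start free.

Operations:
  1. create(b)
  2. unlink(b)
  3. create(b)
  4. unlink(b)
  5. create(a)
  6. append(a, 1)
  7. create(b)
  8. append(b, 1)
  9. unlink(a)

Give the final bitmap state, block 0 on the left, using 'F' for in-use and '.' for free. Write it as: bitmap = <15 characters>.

bitmap = ..FF...........

[1] create(b) — b=0 (map F..............)
[2] unlink(b) —  (map ...............)
[3] create(b) — b=0 (map F..............)
[4] unlink(b) —  (map ...............)
[5] create(a) — a=0 (map F..............)
[6] append(a, 1) — a=0,1 (map FF.............)
[7] create(b) — a=0,1 b=2 (map FFF............)
[8] append(b, 1) — a=0,1 b=2,3 (map FFFF...........)
[9] unlink(a) — b=2,3 (map ..FF...........)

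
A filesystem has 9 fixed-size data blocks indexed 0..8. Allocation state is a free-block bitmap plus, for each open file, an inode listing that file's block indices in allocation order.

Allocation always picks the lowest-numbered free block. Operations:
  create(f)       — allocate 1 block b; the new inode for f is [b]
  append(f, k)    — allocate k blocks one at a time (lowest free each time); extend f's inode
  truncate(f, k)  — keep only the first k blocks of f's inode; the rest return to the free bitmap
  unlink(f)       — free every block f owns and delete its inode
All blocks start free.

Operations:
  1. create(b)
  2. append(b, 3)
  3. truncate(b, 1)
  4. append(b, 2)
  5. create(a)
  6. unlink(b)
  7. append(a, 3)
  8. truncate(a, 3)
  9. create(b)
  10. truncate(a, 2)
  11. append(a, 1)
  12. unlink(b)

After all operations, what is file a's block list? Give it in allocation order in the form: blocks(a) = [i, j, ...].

blocks(a) = [3, 0, 1]

  1. create(b)  ⇒  F........  {b→[0]}
  2. append(b, 3)  ⇒  FFFF.....  {b→[0, 1, 2, 3]}
  3. truncate(b, 1)  ⇒  F........  {b→[0]}
  4. append(b, 2)  ⇒  FFF......  {b→[0, 1, 2]}
  5. create(a)  ⇒  FFFF.....  {a→[3]; b→[0, 1, 2]}
  6. unlink(b)  ⇒  ...F.....  {a→[3]}
  7. append(a, 3)  ⇒  FFFF.....  {a→[3, 0, 1, 2]}
  8. truncate(a, 3)  ⇒  FF.F.....  {a→[3, 0, 1]}
  9. create(b)  ⇒  FFFF.....  {a→[3, 0, 1]; b→[2]}
  10. truncate(a, 2)  ⇒  F.FF.....  {a→[3, 0]; b→[2]}
  11. append(a, 1)  ⇒  FFFF.....  {a→[3, 0, 1]; b→[2]}
  12. unlink(b)  ⇒  FF.F.....  {a→[3, 0, 1]}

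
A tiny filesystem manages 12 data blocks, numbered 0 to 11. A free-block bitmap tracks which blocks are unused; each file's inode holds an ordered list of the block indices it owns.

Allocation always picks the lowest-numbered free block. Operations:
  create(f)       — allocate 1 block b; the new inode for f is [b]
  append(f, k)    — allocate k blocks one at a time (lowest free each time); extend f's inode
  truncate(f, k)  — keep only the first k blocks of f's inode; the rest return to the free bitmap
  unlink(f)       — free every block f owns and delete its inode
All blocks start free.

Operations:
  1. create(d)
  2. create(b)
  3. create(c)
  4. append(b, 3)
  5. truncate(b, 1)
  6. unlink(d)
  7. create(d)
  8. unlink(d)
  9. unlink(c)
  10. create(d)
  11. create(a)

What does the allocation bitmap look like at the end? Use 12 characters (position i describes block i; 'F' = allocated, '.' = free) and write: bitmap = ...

bitmap = FFF.........

  1. create(d)  ⇒  F...........  {d→[0]}
  2. create(b)  ⇒  FF..........  {b→[1]; d→[0]}
  3. create(c)  ⇒  FFF.........  {b→[1]; c→[2]; d→[0]}
  4. append(b, 3)  ⇒  FFFFFF......  {b→[1, 3, 4, 5]; c→[2]; d→[0]}
  5. truncate(b, 1)  ⇒  FFF.........  {b→[1]; c→[2]; d→[0]}
  6. unlink(d)  ⇒  .FF.........  {b→[1]; c→[2]}
  7. create(d)  ⇒  FFF.........  {b→[1]; c→[2]; d→[0]}
  8. unlink(d)  ⇒  .FF.........  {b→[1]; c→[2]}
  9. unlink(c)  ⇒  .F..........  {b→[1]}
  10. create(d)  ⇒  FF..........  {b→[1]; d→[0]}
  11. create(a)  ⇒  FFF.........  {a→[2]; b→[1]; d→[0]}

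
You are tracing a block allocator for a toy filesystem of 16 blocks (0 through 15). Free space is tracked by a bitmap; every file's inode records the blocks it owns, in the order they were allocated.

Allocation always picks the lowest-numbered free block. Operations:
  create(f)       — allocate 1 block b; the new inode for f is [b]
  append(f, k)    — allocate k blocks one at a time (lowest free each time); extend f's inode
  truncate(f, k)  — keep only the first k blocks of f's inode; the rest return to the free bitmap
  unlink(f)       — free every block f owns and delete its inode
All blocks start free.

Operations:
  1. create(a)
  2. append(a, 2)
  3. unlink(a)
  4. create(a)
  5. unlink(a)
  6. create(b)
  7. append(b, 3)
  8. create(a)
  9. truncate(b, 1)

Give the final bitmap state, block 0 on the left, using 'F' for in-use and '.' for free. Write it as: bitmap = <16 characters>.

after create(a) → a:[0]  free=[F...............]
after append(a, 2) → a:[0, 1, 2]  free=[FFF.............]
after unlink(a) →   free=[................]
after create(a) → a:[0]  free=[F...............]
after unlink(a) →   free=[................]
after create(b) → b:[0]  free=[F...............]
after append(b, 3) → b:[0, 1, 2, 3]  free=[FFFF............]
after create(a) → a:[4], b:[0, 1, 2, 3]  free=[FFFFF...........]
after truncate(b, 1) → a:[4], b:[0]  free=[F...F...........]

bitmap = F...F...........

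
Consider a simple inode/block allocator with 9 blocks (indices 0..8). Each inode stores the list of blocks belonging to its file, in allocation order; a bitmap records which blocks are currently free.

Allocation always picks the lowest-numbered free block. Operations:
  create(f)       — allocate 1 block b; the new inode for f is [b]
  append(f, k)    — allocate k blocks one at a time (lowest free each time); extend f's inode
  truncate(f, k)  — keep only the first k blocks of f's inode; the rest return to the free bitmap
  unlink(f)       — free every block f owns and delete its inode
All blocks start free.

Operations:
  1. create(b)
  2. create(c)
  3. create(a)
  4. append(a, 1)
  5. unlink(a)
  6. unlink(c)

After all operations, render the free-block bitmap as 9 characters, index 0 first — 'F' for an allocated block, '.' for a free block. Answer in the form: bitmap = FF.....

bitmap = F........

after create(b) → b:[0]  free=[F........]
after create(c) → b:[0], c:[1]  free=[FF.......]
after create(a) → a:[2], b:[0], c:[1]  free=[FFF......]
after append(a, 1) → a:[2, 3], b:[0], c:[1]  free=[FFFF.....]
after unlink(a) → b:[0], c:[1]  free=[FF.......]
after unlink(c) → b:[0]  free=[F........]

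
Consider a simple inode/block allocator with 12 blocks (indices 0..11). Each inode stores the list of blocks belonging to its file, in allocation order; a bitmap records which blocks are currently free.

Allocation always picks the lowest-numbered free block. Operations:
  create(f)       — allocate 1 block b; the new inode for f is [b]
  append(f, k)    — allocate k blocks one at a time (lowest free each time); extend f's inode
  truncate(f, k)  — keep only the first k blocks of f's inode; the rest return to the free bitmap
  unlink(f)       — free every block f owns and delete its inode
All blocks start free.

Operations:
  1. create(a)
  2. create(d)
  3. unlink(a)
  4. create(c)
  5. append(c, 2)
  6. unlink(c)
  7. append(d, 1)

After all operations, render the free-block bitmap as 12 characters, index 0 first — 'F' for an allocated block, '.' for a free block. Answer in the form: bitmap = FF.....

bitmap = FF..........

after create(a) → a:[0]  free=[F...........]
after create(d) → a:[0], d:[1]  free=[FF..........]
after unlink(a) → d:[1]  free=[.F..........]
after create(c) → c:[0], d:[1]  free=[FF..........]
after append(c, 2) → c:[0, 2, 3], d:[1]  free=[FFFF........]
after unlink(c) → d:[1]  free=[.F..........]
after append(d, 1) → d:[1, 0]  free=[FF..........]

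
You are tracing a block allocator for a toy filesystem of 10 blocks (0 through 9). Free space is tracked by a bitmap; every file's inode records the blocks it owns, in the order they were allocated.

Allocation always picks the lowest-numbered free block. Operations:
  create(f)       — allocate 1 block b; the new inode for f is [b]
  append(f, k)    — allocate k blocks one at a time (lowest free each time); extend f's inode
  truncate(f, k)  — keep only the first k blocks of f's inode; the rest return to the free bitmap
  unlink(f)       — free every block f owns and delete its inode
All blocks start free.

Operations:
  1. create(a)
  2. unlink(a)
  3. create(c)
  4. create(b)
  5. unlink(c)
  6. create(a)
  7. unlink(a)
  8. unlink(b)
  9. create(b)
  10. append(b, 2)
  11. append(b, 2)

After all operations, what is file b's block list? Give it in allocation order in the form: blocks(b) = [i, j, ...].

blocks(b) = [0, 1, 2, 3, 4]

  1. create(a)  ⇒  F.........  {a→[0]}
  2. unlink(a)  ⇒  ..........  {}
  3. create(c)  ⇒  F.........  {c→[0]}
  4. create(b)  ⇒  FF........  {b→[1]; c→[0]}
  5. unlink(c)  ⇒  .F........  {b→[1]}
  6. create(a)  ⇒  FF........  {a→[0]; b→[1]}
  7. unlink(a)  ⇒  .F........  {b→[1]}
  8. unlink(b)  ⇒  ..........  {}
  9. create(b)  ⇒  F.........  {b→[0]}
  10. append(b, 2)  ⇒  FFF.......  {b→[0, 1, 2]}
  11. append(b, 2)  ⇒  FFFFF.....  {b→[0, 1, 2, 3, 4]}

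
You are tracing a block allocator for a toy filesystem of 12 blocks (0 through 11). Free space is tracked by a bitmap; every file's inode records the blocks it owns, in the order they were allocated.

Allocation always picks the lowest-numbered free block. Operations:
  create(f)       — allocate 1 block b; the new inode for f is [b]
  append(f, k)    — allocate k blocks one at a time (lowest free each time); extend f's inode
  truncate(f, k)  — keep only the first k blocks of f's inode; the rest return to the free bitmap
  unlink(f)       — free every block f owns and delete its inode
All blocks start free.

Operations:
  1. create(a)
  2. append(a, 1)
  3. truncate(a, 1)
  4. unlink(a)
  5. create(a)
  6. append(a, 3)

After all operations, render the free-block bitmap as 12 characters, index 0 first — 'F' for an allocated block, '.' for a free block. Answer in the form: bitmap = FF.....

bitmap = FFFF........

after create(a) → a:[0]  free=[F...........]
after append(a, 1) → a:[0, 1]  free=[FF..........]
after truncate(a, 1) → a:[0]  free=[F...........]
after unlink(a) →   free=[............]
after create(a) → a:[0]  free=[F...........]
after append(a, 3) → a:[0, 1, 2, 3]  free=[FFFF........]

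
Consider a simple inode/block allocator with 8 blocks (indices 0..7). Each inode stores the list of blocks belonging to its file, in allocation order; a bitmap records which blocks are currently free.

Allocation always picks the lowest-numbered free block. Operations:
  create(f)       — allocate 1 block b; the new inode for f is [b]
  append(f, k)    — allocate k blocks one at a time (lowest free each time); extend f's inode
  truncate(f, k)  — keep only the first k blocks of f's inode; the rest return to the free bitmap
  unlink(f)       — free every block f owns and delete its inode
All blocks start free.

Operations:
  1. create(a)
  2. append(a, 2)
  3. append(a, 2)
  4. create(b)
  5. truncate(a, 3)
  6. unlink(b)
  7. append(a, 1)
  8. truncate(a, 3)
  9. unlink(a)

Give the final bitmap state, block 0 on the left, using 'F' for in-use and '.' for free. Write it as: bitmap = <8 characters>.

bitmap = ........

  1. create(a)  ⇒  F.......  {a→[0]}
  2. append(a, 2)  ⇒  FFF.....  {a→[0, 1, 2]}
  3. append(a, 2)  ⇒  FFFFF...  {a→[0, 1, 2, 3, 4]}
  4. create(b)  ⇒  FFFFFF..  {a→[0, 1, 2, 3, 4]; b→[5]}
  5. truncate(a, 3)  ⇒  FFF..F..  {a→[0, 1, 2]; b→[5]}
  6. unlink(b)  ⇒  FFF.....  {a→[0, 1, 2]}
  7. append(a, 1)  ⇒  FFFF....  {a→[0, 1, 2, 3]}
  8. truncate(a, 3)  ⇒  FFF.....  {a→[0, 1, 2]}
  9. unlink(a)  ⇒  ........  {}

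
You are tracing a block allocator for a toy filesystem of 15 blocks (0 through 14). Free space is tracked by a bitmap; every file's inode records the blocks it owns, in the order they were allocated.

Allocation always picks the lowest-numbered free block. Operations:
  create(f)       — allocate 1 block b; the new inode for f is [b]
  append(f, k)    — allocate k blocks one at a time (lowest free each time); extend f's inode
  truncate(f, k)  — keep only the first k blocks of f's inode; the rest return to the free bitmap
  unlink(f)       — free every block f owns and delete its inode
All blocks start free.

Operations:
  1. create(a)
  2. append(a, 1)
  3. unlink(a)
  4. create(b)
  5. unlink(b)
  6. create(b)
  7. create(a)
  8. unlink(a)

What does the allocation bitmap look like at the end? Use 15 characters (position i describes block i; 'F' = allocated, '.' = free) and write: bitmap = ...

bitmap = F..............

[1] create(a) — a=0 (map F..............)
[2] append(a, 1) — a=0,1 (map FF.............)
[3] unlink(a) —  (map ...............)
[4] create(b) — b=0 (map F..............)
[5] unlink(b) —  (map ...............)
[6] create(b) — b=0 (map F..............)
[7] create(a) — a=1 b=0 (map FF.............)
[8] unlink(a) — b=0 (map F..............)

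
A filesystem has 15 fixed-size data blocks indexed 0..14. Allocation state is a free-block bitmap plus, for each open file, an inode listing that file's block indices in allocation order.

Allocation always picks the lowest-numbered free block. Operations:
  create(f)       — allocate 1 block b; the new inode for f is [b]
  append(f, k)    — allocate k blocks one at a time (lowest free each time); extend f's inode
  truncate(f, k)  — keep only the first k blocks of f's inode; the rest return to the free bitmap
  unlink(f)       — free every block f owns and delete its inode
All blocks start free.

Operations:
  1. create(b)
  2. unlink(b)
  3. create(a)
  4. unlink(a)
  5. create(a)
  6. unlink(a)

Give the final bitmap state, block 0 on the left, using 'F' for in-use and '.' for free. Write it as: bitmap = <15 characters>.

[1] create(b) — b=0 (map F..............)
[2] unlink(b) —  (map ...............)
[3] create(a) — a=0 (map F..............)
[4] unlink(a) —  (map ...............)
[5] create(a) — a=0 (map F..............)
[6] unlink(a) —  (map ...............)

bitmap = ...............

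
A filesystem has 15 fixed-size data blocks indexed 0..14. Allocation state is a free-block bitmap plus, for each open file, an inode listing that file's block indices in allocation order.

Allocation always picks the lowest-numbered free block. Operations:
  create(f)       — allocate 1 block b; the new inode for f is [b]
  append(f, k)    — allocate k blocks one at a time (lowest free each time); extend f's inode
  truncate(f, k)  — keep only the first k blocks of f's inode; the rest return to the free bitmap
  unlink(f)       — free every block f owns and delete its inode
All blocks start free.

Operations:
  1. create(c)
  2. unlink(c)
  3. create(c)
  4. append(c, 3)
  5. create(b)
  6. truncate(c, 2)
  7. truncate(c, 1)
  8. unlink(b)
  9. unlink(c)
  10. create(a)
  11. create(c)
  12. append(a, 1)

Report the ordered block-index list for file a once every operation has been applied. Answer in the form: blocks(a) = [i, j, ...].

create(c): bitmap=F.............. | c=[0]
unlink(c): bitmap=............... | 
create(c): bitmap=F.............. | c=[0]
append(c, 3): bitmap=FFFF........... | c=[0, 1, 2, 3]
create(b): bitmap=FFFFF.......... | b=[4] c=[0, 1, 2, 3]
truncate(c, 2): bitmap=FF..F.......... | b=[4] c=[0, 1]
truncate(c, 1): bitmap=F...F.......... | b=[4] c=[0]
unlink(b): bitmap=F.............. | c=[0]
unlink(c): bitmap=............... | 
create(a): bitmap=F.............. | a=[0]
create(c): bitmap=FF............. | a=[0] c=[1]
append(a, 1): bitmap=FFF............ | a=[0, 2] c=[1]

blocks(a) = [0, 2]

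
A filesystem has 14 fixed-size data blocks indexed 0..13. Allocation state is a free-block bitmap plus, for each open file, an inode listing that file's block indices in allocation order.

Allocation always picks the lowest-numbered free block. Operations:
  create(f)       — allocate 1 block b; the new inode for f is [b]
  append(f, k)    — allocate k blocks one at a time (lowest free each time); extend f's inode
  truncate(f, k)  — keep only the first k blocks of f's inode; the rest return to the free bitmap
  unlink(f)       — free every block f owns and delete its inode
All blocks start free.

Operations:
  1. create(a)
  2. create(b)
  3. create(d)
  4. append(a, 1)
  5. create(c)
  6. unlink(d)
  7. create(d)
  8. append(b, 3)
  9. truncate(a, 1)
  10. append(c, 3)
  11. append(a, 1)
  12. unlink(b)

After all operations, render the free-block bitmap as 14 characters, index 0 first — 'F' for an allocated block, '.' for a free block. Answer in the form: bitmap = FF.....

bitmap = F.FFF...FFF...

  1. create(a)  ⇒  F.............  {a→[0]}
  2. create(b)  ⇒  FF............  {a→[0]; b→[1]}
  3. create(d)  ⇒  FFF...........  {a→[0]; b→[1]; d→[2]}
  4. append(a, 1)  ⇒  FFFF..........  {a→[0, 3]; b→[1]; d→[2]}
  5. create(c)  ⇒  FFFFF.........  {a→[0, 3]; b→[1]; c→[4]; d→[2]}
  6. unlink(d)  ⇒  FF.FF.........  {a→[0, 3]; b→[1]; c→[4]}
  7. create(d)  ⇒  FFFFF.........  {a→[0, 3]; b→[1]; c→[4]; d→[2]}
  8. append(b, 3)  ⇒  FFFFFFFF......  {a→[0, 3]; b→[1, 5, 6, 7]; c→[4]; d→[2]}
  9. truncate(a, 1)  ⇒  FFF.FFFF......  {a→[0]; b→[1, 5, 6, 7]; c→[4]; d→[2]}
  10. append(c, 3)  ⇒  FFFFFFFFFF....  {a→[0]; b→[1, 5, 6, 7]; c→[4, 3, 8, 9]; d→[2]}
  11. append(a, 1)  ⇒  FFFFFFFFFFF...  {a→[0, 10]; b→[1, 5, 6, 7]; c→[4, 3, 8, 9]; d→[2]}
  12. unlink(b)  ⇒  F.FFF...FFF...  {a→[0, 10]; c→[4, 3, 8, 9]; d→[2]}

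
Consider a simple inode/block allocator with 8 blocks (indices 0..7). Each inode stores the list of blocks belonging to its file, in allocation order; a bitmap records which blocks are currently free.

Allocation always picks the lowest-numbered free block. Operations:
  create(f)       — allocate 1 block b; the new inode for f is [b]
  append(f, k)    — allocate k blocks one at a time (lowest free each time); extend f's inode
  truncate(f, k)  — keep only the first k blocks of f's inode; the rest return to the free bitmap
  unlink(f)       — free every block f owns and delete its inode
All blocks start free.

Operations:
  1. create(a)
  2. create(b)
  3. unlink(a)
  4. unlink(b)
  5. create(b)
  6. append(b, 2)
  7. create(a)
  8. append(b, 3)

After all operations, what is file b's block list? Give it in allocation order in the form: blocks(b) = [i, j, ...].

[1] create(a) — a=0 (map F.......)
[2] create(b) — a=0 b=1 (map FF......)
[3] unlink(a) — b=1 (map .F......)
[4] unlink(b) —  (map ........)
[5] create(b) — b=0 (map F.......)
[6] append(b, 2) — b=0,1,2 (map FFF.....)
[7] create(a) — a=3 b=0,1,2 (map FFFF....)
[8] append(b, 3) — a=3 b=0,1,2,4,5,6 (map FFFFFFF.)

blocks(b) = [0, 1, 2, 4, 5, 6]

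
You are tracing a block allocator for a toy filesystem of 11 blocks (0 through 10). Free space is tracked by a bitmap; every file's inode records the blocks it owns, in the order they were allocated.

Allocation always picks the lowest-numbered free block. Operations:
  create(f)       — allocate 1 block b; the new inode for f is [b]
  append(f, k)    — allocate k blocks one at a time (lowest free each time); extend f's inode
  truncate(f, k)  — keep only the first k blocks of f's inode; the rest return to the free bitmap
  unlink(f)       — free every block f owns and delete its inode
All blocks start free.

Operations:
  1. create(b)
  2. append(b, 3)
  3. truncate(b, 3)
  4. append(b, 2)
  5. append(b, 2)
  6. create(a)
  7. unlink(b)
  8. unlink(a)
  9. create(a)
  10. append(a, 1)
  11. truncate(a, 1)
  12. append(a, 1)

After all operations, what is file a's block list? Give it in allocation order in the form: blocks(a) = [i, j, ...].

  1. create(b)  ⇒  F..........  {b→[0]}
  2. append(b, 3)  ⇒  FFFF.......  {b→[0, 1, 2, 3]}
  3. truncate(b, 3)  ⇒  FFF........  {b→[0, 1, 2]}
  4. append(b, 2)  ⇒  FFFFF......  {b→[0, 1, 2, 3, 4]}
  5. append(b, 2)  ⇒  FFFFFFF....  {b→[0, 1, 2, 3, 4, 5, 6]}
  6. create(a)  ⇒  FFFFFFFF...  {a→[7]; b→[0, 1, 2, 3, 4, 5, 6]}
  7. unlink(b)  ⇒  .......F...  {a→[7]}
  8. unlink(a)  ⇒  ...........  {}
  9. create(a)  ⇒  F..........  {a→[0]}
  10. append(a, 1)  ⇒  FF.........  {a→[0, 1]}
  11. truncate(a, 1)  ⇒  F..........  {a→[0]}
  12. append(a, 1)  ⇒  FF.........  {a→[0, 1]}

blocks(a) = [0, 1]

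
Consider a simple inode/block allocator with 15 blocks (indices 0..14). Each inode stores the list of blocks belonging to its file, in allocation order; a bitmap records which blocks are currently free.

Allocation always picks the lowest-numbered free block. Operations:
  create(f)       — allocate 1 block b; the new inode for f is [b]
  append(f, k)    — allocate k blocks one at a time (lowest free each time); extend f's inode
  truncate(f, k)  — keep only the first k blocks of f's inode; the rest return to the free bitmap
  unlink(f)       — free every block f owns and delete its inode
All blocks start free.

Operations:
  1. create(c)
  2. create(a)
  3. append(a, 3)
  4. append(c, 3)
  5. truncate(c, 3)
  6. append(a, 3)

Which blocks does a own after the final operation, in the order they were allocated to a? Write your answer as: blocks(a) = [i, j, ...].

[1] create(c) — c=0 (map F..............)
[2] create(a) — a=1 c=0 (map FF.............)
[3] append(a, 3) — a=1,2,3,4 c=0 (map FFFFF..........)
[4] append(c, 3) — a=1,2,3,4 c=0,5,6,7 (map FFFFFFFF.......)
[5] truncate(c, 3) — a=1,2,3,4 c=0,5,6 (map FFFFFFF........)
[6] append(a, 3) — a=1,2,3,4,7,8,9 c=0,5,6 (map FFFFFFFFFF.....)

blocks(a) = [1, 2, 3, 4, 7, 8, 9]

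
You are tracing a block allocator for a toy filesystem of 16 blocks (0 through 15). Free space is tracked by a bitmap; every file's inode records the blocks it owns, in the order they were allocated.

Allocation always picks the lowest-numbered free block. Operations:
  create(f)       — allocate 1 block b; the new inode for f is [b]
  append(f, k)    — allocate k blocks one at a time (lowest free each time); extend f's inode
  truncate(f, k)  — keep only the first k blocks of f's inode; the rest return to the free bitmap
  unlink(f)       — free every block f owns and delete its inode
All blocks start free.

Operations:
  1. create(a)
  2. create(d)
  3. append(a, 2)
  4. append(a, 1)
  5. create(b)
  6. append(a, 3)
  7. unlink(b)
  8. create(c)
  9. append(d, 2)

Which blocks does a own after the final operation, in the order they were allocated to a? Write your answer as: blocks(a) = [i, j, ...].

blocks(a) = [0, 2, 3, 4, 6, 7, 8]

after create(a) → a:[0]  free=[F...............]
after create(d) → a:[0], d:[1]  free=[FF..............]
after append(a, 2) → a:[0, 2, 3], d:[1]  free=[FFFF............]
after append(a, 1) → a:[0, 2, 3, 4], d:[1]  free=[FFFFF...........]
after create(b) → a:[0, 2, 3, 4], b:[5], d:[1]  free=[FFFFFF..........]
after append(a, 3) → a:[0, 2, 3, 4, 6, 7, 8], b:[5], d:[1]  free=[FFFFFFFFF.......]
after unlink(b) → a:[0, 2, 3, 4, 6, 7, 8], d:[1]  free=[FFFFF.FFF.......]
after create(c) → a:[0, 2, 3, 4, 6, 7, 8], c:[5], d:[1]  free=[FFFFFFFFF.......]
after append(d, 2) → a:[0, 2, 3, 4, 6, 7, 8], c:[5], d:[1, 9, 10]  free=[FFFFFFFFFFF.....]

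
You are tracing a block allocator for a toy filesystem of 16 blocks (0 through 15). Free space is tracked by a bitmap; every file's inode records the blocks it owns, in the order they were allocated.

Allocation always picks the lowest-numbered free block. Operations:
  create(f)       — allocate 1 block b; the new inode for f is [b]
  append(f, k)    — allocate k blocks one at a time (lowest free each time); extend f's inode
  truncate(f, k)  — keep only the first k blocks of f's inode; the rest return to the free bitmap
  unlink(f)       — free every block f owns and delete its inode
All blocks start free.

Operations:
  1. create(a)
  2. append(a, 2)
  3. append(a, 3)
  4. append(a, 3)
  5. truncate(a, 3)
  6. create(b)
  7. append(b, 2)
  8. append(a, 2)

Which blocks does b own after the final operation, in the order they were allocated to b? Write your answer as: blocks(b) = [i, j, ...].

  1. create(a)  ⇒  F...............  {a→[0]}
  2. append(a, 2)  ⇒  FFF.............  {a→[0, 1, 2]}
  3. append(a, 3)  ⇒  FFFFFF..........  {a→[0, 1, 2, 3, 4, 5]}
  4. append(a, 3)  ⇒  FFFFFFFFF.......  {a→[0, 1, 2, 3, 4, 5, 6, 7, 8]}
  5. truncate(a, 3)  ⇒  FFF.............  {a→[0, 1, 2]}
  6. create(b)  ⇒  FFFF............  {a→[0, 1, 2]; b→[3]}
  7. append(b, 2)  ⇒  FFFFFF..........  {a→[0, 1, 2]; b→[3, 4, 5]}
  8. append(a, 2)  ⇒  FFFFFFFF........  {a→[0, 1, 2, 6, 7]; b→[3, 4, 5]}

blocks(b) = [3, 4, 5]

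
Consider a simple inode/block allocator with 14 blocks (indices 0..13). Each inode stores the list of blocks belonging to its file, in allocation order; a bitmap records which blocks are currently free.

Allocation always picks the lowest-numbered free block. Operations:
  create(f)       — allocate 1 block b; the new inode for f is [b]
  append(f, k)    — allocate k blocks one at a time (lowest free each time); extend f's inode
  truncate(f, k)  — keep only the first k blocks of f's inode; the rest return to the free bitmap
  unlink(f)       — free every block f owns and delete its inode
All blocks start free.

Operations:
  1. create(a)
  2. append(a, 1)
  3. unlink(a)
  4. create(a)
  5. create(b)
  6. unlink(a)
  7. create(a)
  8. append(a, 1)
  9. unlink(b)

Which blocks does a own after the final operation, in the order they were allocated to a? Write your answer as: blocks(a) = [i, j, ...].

blocks(a) = [0, 2]

[1] create(a) — a=0 (map F.............)
[2] append(a, 1) — a=0,1 (map FF............)
[3] unlink(a) —  (map ..............)
[4] create(a) — a=0 (map F.............)
[5] create(b) — a=0 b=1 (map FF............)
[6] unlink(a) — b=1 (map .F............)
[7] create(a) — a=0 b=1 (map FF............)
[8] append(a, 1) — a=0,2 b=1 (map FFF...........)
[9] unlink(b) — a=0,2 (map F.F...........)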